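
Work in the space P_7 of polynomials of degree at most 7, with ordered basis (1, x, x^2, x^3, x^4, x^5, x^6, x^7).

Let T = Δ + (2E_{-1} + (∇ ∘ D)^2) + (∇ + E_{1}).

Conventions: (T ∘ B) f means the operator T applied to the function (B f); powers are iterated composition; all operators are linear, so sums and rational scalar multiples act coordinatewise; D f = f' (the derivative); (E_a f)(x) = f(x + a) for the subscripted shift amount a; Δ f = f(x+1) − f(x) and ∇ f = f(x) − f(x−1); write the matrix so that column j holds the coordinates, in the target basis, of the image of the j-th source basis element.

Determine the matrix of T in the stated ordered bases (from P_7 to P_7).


the matrix is [[3, 1, 3, 1, 27, -119, 423, -1259]; [0, 3, 2, 9, 4, 135, -714, 2961]; [0, 0, 3, 3, 18, 10, 405, -2499]; [0, 0, 0, 3, 4, 30, 20, 945]; [0, 0, 0, 0, 3, 5, 45, 35]; [0, 0, 0, 0, 0, 3, 6, 63]; [0, 0, 0, 0, 0, 0, 3, 7]; [0, 0, 0, 0, 0, 0, 0, 3]] (rows listed top to bottom)

image of 1: 3
image of x: 3x + 1
image of x^2: 3x^2 + 2x + 3
image of x^3: 3x^3 + 3x^2 + 9x + 1
image of x^4: 3x^4 + 4x^3 + 18x^2 + 4x + 27
image of x^5: 3x^5 + 5x^4 + 30x^3 + 10x^2 + 135x - 119
image of x^6: 3x^6 + 6x^5 + 45x^4 + 20x^3 + 405x^2 - 714x + 423
image of x^7: 3x^7 + 7x^6 + 63x^5 + 35x^4 + 945x^3 - 2499x^2 + 2961x - 1259
each image's coordinates form column j of the matrix


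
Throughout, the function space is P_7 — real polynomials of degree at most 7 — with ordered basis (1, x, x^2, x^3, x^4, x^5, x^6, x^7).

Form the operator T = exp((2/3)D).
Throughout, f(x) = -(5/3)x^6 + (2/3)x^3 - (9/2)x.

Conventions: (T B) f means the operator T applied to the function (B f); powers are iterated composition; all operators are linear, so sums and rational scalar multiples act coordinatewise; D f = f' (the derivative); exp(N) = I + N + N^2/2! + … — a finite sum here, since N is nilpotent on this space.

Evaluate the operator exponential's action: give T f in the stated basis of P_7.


the image equals g(x) = -(5/3)x^6 - (20/3)x^5 - (100/9)x^4 - (746/81)x^3 - (292/81)x^2 - (2395/486)x - 6449/2187

order-1 term: -(20/3)x^5 + (4/3)x^2 - 3
order-2 term: -(100/9)x^4 + (8/9)x
order-3 term: -(800/81)x^3 + 16/81
order-4 term: -(400/81)x^2
order-5 term: -(320/243)x
order-6 term: -320/2187
the series for exp((2/3)D) f terminates at order 6
exp((2/3)D) f = -(5/3)x^6 - (20/3)x^5 - (100/9)x^4 - (746/81)x^3 - (292/81)x^2 - (2395/486)x - 6449/2187


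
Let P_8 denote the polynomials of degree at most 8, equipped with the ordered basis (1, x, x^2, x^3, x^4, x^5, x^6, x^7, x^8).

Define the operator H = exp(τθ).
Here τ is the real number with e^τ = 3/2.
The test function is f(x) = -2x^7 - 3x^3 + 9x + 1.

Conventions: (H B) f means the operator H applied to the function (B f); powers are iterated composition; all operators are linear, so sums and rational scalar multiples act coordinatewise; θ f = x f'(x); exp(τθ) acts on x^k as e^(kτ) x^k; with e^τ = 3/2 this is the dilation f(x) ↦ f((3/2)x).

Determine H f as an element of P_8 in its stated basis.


exp(τθ) x^k = e^(kτ) x^k; with e^τ = 3/2 this sends x^k to (3/2)^k x^k
x ↦ 3/2 x
x^3 ↦ 27/8 x^3
x^7 ↦ 2187/128 x^7
applying this coordinatewise to f: exp(τθ) f = -(2187/64)x^7 - (81/8)x^3 + (27/2)x + 1

the result is g(x) = -(2187/64)x^7 - (81/8)x^3 + (27/2)x + 1


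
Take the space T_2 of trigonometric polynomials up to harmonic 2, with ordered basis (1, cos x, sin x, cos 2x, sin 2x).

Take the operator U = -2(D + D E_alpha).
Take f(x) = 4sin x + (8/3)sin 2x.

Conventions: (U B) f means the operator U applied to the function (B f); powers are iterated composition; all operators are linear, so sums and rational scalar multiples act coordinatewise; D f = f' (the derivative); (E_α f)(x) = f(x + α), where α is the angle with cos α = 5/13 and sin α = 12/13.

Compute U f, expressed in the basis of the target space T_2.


the image equals g(x) = -(144/13)cos x + (96/13)sin x - (1600/507)cos 2x + (1280/169)sin 2x

D f = 4cos x + (16/3)cos 2x
E_alpha f = (48/13)cos x + (20/13)sin x + (320/169)cos 2x - (952/507)sin 2x
D E_alpha f = (20/13)cos x - (48/13)sin x - (1904/507)cos 2x - (640/169)sin 2x
(D + D E_alpha) f = (72/13)cos x - (48/13)sin x + (800/507)cos 2x - (640/169)sin 2x
(-2(D + D E_alpha)) f = -(144/13)cos x + (96/13)sin x - (1600/507)cos 2x + (1280/169)sin 2x


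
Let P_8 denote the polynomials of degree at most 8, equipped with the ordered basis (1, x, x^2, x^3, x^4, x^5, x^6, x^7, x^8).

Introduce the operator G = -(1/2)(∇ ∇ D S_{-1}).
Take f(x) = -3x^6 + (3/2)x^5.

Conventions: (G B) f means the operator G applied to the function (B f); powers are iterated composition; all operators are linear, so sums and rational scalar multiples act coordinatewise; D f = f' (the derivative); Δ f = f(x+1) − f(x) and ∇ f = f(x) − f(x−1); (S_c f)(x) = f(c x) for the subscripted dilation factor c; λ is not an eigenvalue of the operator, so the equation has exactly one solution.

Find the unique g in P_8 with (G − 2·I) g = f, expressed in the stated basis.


write g with unknown coordinates in the stated basis and equate coefficients in (G − 2·I) g = f
solving from the highest basis element down gives g = (3/2)x^6 - (3/4)x^5 - 45x^3 + (495/4)x^2 - 135x - 105/8
check: G g = -90x^3 + (495/2)x^2 - 270x - 105/4
so G g − 2·g = -3x^6 + (3/2)x^5 = f ✓

the result is g(x) = (3/2)x^6 - (3/4)x^5 - 45x^3 + (495/4)x^2 - 135x - 105/8


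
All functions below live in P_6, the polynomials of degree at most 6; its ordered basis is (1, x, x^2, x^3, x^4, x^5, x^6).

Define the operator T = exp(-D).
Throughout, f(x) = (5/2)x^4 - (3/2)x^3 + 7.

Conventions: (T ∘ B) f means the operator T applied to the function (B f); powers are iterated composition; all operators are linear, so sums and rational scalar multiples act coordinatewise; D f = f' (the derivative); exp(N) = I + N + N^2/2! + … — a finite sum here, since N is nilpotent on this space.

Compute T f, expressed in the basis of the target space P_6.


the result is g(x) = (5/2)x^4 - (23/2)x^3 + (39/2)x^2 - (29/2)x + 11

order-1 term: -10x^3 + (9/2)x^2
order-2 term: 15x^2 - (9/2)x
order-3 term: -10x + 3/2
order-4 term: 5/2
the series for exp(-D) f terminates at order 4
exp(-D) f = (5/2)x^4 - (23/2)x^3 + (39/2)x^2 - (29/2)x + 11


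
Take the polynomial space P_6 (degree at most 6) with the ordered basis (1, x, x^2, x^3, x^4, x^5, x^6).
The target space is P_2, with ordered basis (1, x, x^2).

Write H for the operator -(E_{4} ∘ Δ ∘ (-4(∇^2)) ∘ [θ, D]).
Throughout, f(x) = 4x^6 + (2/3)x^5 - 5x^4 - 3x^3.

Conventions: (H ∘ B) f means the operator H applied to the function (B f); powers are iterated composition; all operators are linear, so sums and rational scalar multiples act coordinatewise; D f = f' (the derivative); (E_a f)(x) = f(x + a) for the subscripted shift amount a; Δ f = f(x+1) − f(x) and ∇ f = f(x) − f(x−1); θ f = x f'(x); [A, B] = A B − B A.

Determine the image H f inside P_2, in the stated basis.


D f = 24x^5 + (10/3)x^4 - 20x^3 - 9x^2
θ D f = 120x^5 + (40/3)x^4 - 60x^3 - 18x^2
θ f = 24x^6 + (10/3)x^5 - 20x^4 - 9x^3
D θ f = 144x^5 + (50/3)x^4 - 80x^3 - 27x^2
[θ, D] f = -24x^5 - (10/3)x^4 + 20x^3 + 9x^2
∇ [θ, D] f = -120x^4 + (680/3)x^3 - 160x^2 + (194/3)x - 29/3
∇ ∇ [θ, D] f = -480x^3 + 1400x^2 - 1480x + 1714/3
(-4(∇^2)) [θ, D] f = 1920x^3 - 5600x^2 + 5920x - 6856/3
Δ (-4(∇^2)) [θ, D] f = 5760x^2 - 5440x + 2240
E_{4} Δ (-4(∇^2)) [θ, D] f = 5760x^2 + 40640x + 72640
(-(E_{4} ∘ Δ ∘ (-4(∇^2)) ∘ [θ, D])) f = -5760x^2 - 40640x - 72640

g(x) = -5760x^2 - 40640x - 72640


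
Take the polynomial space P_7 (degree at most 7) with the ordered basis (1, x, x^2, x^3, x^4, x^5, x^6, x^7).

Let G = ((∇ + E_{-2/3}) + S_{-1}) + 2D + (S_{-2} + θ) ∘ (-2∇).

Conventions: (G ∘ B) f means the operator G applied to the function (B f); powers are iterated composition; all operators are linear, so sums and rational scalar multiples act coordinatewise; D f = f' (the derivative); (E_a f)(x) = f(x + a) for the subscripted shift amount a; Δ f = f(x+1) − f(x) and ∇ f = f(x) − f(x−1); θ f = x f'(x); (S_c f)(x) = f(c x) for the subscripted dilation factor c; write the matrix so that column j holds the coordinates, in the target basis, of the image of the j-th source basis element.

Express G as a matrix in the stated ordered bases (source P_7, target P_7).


the matrix is [[2, 1/3, 13/9, -35/27, 97/81, -275/243, 793/729, -2315/2187]; [0, 0, 26/3, -23/3, 292/27, -1135/81, 1394/81, -14861/729]; [0, 0, 2, -29, 206/3, -3050/27, 4535/27, -18935/81]; [0, 0, 0, 0, 148/3, -950/9, 5780/27, -30625/81]; [0, 0, 0, 0, 2, -565/3, 1775/3, -37135/27]; [0, 0, 0, 0, 0, 0, 338, -3437/3]; [0, 0, 0, 0, 0, 0, 2, -2891/3]; [0, 0, 0, 0, 0, 0, 0, 0]] (rows listed top to bottom)

image of 1: 2
image of x: 1/3
image of x^2: 2x^2 + (26/3)x + 13/9
image of x^3: -29x^2 - (23/3)x - 35/27
image of x^4: 2x^4 + (148/3)x^3 + (206/3)x^2 + (292/27)x + 97/81
image of x^5: -(565/3)x^4 - (950/9)x^3 - (3050/27)x^2 - (1135/81)x - 275/243
image of x^6: 2x^6 + 338x^5 + (1775/3)x^4 + (5780/27)x^3 + (4535/27)x^2 + (1394/81)x + 793/729
image of x^7: -(2891/3)x^6 - (3437/3)x^5 - (37135/27)x^4 - (30625/81)x^3 - (18935/81)x^2 - (14861/729)x - 2315/2187
each image's coordinates form column j of the matrix


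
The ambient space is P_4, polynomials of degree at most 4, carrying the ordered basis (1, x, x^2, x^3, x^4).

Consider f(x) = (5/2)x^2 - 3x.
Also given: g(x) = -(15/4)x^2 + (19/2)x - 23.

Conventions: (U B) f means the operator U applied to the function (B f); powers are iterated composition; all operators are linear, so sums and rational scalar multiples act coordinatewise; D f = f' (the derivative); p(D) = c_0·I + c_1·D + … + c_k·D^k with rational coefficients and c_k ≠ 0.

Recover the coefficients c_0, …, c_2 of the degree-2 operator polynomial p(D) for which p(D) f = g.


D^0 f = (5/2)x^2 - 3x
D^1 f = 5x - 3
D^2 f = 5
matching coefficients of g against c_0 f + c_1 Df + … from the top degree down determines the c_i
solution: c_0 = -3/2, c_1 = 1, c_2 = -4

p(D) = -(3/2)·I + D − 4·D^2, i.e. c_0 = -3/2, c_1 = 1, c_2 = -4


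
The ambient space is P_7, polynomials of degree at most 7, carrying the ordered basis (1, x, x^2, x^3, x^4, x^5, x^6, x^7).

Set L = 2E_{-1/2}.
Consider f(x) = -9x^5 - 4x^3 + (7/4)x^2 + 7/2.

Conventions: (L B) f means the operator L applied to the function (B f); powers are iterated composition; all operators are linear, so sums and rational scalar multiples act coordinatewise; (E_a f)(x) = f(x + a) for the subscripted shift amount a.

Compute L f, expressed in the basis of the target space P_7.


E_{-1/2} f = -9x^5 + (45/2)x^4 - (53/2)x^3 + 19x^2 - (121/16)x + 151/32
(2E_{-1/2}) f = -18x^5 + 45x^4 - 53x^3 + 38x^2 - (121/8)x + 151/16

g(x) = -18x^5 + 45x^4 - 53x^3 + 38x^2 - (121/8)x + 151/16


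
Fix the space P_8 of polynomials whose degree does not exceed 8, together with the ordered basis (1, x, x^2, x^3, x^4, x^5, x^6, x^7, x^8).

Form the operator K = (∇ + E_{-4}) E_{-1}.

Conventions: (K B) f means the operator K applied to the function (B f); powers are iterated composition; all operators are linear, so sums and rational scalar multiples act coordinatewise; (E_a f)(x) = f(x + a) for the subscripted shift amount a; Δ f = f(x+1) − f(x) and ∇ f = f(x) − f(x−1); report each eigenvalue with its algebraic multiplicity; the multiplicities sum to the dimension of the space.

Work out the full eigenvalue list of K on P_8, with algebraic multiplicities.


image of 1: 1
image of x: x - 4
image of x^2: x^2 - 8x + 22
image of x^3: x^3 - 12x^2 + 66x - 118
image of x^4: x^4 - 16x^3 + 132x^2 - 472x + 610
image of x^5: x^5 - 20x^4 + 220x^3 - 1180x^2 + 3050x - 3094
image of x^6: x^6 - 24x^5 + 330x^4 - 2360x^3 + 9150x^2 - 18564x + 15562
image of x^7: x^7 - 28x^6 + 462x^5 - 4130x^4 + 21350x^3 - 64974x^2 + 108934x - 77998
image of x^8: x^8 - 32x^7 + 616x^6 - 6608x^5 + 42700x^4 - 173264x^3 + 435736x^2 - 623984x + 390370
the matrix is upper triangular; its diagonal is (1, 1, 1, 1, 1, 1, 1, 1, 1)
for a triangular matrix the eigenvalues are the diagonal entries, with algebraic multiplicity their repetition count

λ = 1 (multiplicity 9)


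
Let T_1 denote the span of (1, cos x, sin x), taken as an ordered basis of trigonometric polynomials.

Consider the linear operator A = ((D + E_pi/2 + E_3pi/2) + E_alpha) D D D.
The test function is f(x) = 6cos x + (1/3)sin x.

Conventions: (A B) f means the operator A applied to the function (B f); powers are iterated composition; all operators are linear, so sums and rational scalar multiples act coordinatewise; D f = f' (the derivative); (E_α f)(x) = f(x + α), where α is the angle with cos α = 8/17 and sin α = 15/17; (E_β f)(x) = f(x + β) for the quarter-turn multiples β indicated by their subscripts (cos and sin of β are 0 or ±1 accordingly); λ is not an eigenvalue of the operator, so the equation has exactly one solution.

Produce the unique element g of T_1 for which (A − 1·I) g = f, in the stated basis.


write g with unknown coordinates in the stated basis and equate coefficients in (A − 1·I) g = f
solving from the highest basis element down gives g = (278/51)cos x - (43/17)sin x
check: A g = (584/51)cos x - (112/51)sin x
so A g − 1·g = 6cos x + (1/3)sin x = f ✓

the result is g(x) = (278/51)cos x - (43/17)sin x


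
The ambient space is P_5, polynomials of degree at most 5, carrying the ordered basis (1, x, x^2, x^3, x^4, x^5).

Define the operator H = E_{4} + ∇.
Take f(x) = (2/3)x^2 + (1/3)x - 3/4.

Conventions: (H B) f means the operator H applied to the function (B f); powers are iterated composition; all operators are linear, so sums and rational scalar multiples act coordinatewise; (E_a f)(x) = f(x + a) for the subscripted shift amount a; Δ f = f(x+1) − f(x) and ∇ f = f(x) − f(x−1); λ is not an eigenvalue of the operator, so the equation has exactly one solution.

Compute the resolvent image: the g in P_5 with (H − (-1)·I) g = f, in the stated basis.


write g with unknown coordinates in the stated basis and equate coefficients in (H − (-1)·I) g = f
solving from the highest basis element down gives g = (1/3)x^2 - (3/2)x + 7/8
check: H g = (1/3)x^2 + (11/6)x - 13/8
so H g − (-1)·g = (2/3)x^2 + (1/3)x - 3/4 = f ✓

the image equals g(x) = (1/3)x^2 - (3/2)x + 7/8


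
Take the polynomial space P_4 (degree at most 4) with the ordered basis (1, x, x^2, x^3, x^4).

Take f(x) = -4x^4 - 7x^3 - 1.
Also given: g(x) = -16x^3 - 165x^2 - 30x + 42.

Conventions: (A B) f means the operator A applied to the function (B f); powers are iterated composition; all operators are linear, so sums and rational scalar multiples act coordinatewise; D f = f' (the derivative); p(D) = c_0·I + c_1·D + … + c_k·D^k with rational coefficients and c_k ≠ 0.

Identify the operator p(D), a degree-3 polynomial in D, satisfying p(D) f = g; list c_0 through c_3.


D^0 f = -4x^4 - 7x^3 - 1
D^1 f = -16x^3 - 21x^2
D^2 f = -48x^2 - 42x
D^3 f = -96x - 42
matching coefficients of g against c_0 f + c_1 Df + … from the top degree down determines the c_i
solution: c_0 = 0, c_1 = 1, c_2 = 3, c_3 = -1

p(D) = D + 3·D^2 − D^3, i.e. c_0 = 0, c_1 = 1, c_2 = 3, c_3 = -1


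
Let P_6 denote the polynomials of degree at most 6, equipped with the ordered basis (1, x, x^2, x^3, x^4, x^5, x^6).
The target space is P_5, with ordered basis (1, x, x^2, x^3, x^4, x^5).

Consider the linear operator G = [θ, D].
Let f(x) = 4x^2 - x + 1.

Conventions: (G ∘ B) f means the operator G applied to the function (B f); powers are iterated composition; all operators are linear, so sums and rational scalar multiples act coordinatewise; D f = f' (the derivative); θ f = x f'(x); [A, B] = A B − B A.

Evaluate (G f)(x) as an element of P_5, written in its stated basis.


D f = 8x - 1
θ D f = 8x
θ f = 8x^2 - x
D θ f = 16x - 1
[θ, D] f = -8x + 1

g(x) = -8x + 1


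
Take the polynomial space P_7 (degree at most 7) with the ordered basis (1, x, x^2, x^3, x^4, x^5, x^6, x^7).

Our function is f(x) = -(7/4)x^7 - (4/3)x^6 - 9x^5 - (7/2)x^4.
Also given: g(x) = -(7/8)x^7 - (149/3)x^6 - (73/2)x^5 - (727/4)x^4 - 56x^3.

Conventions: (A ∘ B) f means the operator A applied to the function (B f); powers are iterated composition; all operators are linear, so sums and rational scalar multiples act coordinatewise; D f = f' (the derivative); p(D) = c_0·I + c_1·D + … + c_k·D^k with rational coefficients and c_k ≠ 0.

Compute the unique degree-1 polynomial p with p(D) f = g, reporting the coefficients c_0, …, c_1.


p(D) = (1/2)·I + 4·D, i.e. c_0 = 1/2, c_1 = 4

D^0 f = -(7/4)x^7 - (4/3)x^6 - 9x^5 - (7/2)x^4
D^1 f = -(49/4)x^6 - 8x^5 - 45x^4 - 14x^3
matching coefficients of g against c_0 f + c_1 Df + … from the top degree down determines the c_i
solution: c_0 = 1/2, c_1 = 4


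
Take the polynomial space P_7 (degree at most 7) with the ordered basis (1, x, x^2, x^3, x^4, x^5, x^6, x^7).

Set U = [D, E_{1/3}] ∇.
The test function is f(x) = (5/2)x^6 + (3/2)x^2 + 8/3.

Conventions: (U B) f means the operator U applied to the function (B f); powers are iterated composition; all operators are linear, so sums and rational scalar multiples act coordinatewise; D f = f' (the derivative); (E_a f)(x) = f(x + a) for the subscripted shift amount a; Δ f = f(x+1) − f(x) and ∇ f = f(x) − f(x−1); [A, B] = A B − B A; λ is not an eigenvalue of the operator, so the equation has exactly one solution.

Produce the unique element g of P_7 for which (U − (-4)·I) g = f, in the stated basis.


g(x) = (5/8)x^6 + (3/8)x^2 + 2/3

write g with unknown coordinates in the stated basis and equate coefficients in (U − (-4)·I) g = f
solving from the highest basis element down gives g = (5/8)x^6 + (3/8)x^2 + 2/3
check: U g = 0
so U g − (-4)·g = (5/2)x^6 + (3/2)x^2 + 8/3 = f ✓


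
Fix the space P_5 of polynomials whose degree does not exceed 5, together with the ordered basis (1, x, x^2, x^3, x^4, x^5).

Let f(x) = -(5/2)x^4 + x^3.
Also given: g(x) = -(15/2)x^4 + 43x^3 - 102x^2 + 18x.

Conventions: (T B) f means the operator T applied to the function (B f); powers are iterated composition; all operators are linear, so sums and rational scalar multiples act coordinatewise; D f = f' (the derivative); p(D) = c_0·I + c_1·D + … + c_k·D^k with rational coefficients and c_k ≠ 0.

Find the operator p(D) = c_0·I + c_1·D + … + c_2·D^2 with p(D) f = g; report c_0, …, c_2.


D^0 f = -(5/2)x^4 + x^3
D^1 f = -10x^3 + 3x^2
D^2 f = -30x^2 + 6x
matching coefficients of g against c_0 f + c_1 Df + … from the top degree down determines the c_i
solution: c_0 = 3, c_1 = -4, c_2 = 3

p(D) = 3·I − 4·D + 3·D^2, i.e. c_0 = 3, c_1 = -4, c_2 = 3


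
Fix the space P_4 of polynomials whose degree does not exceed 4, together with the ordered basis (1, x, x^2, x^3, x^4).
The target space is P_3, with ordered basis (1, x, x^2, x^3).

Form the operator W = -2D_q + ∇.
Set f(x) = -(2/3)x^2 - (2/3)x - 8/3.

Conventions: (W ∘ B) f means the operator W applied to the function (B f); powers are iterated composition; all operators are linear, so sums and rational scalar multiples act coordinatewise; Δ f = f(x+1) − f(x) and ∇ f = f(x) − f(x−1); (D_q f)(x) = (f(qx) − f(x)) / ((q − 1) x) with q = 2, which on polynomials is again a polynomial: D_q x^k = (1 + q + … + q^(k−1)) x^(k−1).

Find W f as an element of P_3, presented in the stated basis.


the result is g(x) = (8/3)x + 4/3

D_q f = -2x - 2/3
(-2D_q) f = 4x + 4/3
∇ f = -(4/3)x
(-2D_q + ∇) f = (8/3)x + 4/3


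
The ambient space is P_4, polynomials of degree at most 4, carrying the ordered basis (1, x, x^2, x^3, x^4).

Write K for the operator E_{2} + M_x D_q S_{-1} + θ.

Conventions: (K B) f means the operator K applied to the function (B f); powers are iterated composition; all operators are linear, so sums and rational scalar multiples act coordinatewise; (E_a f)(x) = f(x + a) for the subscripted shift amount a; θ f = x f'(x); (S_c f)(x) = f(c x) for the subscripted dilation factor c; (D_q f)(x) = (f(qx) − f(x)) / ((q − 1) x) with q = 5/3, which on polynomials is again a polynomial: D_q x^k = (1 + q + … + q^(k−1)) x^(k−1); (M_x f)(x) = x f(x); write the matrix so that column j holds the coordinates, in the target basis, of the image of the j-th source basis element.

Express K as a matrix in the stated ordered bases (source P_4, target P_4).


image of 1: 1
image of x: x + 2
image of x^2: (17/3)x^2 + 4x + 4
image of x^3: -(13/9)x^3 + 6x^2 + 12x + 8
image of x^4: (407/27)x^4 + 8x^3 + 24x^2 + 32x + 16
each image's coordinates form column j of the matrix

the matrix is [[1, 2, 4, 8, 16]; [0, 1, 4, 12, 32]; [0, 0, 17/3, 6, 24]; [0, 0, 0, -13/9, 8]; [0, 0, 0, 0, 407/27]] (rows listed top to bottom)


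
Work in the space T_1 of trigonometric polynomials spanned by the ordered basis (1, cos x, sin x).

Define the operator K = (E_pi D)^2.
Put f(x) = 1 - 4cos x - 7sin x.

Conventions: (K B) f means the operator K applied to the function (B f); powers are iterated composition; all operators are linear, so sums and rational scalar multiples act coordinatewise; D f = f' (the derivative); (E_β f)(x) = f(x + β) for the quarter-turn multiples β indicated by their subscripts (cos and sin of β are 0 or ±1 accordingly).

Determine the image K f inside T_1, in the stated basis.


the image equals g(x) = 4cos x + 7sin x

D f = -7cos x + 4sin x
E_pi D f = 7cos x - 4sin x
D (E_pi D) f = -4cos x - 7sin x
E_pi D (E_pi D) f = 4cos x + 7sin x


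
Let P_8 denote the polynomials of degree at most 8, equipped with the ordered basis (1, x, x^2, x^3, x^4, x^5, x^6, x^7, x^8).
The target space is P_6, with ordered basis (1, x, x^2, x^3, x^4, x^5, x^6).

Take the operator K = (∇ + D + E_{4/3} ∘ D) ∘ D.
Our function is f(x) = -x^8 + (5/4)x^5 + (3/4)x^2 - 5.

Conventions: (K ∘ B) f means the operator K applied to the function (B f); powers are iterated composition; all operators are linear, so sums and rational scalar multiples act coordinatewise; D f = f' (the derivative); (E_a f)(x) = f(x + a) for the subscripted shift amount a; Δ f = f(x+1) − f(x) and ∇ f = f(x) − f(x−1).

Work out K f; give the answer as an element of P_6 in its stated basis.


D f = -8x^7 + (25/4)x^4 + (3/2)x
∇ D f = -56x^6 + 168x^5 - 280x^4 + 305x^3 - (411/2)x^2 + 81x - 51/4
D D f = -56x^6 + 25x^3 + 3/2
D D f = -56x^6 + 25x^3 + 3/2
E_{4/3} D D f = -56x^6 - 448x^5 - (4480/3)x^4 - (71005/27)x^3 - (68980/27)x^2 - (103888/81)x - 370165/1458
(∇ + D + E_{4/3} ∘ D) D f = -168x^6 - 280x^5 - (5320/3)x^4 - (62095/27)x^3 - (149057/54)x^2 - (97327/81)x - 773135/2916

the result is g(x) = -168x^6 - 280x^5 - (5320/3)x^4 - (62095/27)x^3 - (149057/54)x^2 - (97327/81)x - 773135/2916


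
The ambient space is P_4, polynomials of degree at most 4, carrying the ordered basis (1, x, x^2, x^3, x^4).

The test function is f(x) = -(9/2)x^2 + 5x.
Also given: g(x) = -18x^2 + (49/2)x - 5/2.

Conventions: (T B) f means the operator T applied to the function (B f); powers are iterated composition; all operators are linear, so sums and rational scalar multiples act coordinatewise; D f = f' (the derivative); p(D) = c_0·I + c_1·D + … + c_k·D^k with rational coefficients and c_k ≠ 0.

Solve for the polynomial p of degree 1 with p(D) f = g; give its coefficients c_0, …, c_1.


D^0 f = -(9/2)x^2 + 5x
D^1 f = -9x + 5
matching coefficients of g against c_0 f + c_1 Df + … from the top degree down determines the c_i
solution: c_0 = 4, c_1 = -1/2

p(D) = 4·I − (1/2)·D, i.e. c_0 = 4, c_1 = -1/2


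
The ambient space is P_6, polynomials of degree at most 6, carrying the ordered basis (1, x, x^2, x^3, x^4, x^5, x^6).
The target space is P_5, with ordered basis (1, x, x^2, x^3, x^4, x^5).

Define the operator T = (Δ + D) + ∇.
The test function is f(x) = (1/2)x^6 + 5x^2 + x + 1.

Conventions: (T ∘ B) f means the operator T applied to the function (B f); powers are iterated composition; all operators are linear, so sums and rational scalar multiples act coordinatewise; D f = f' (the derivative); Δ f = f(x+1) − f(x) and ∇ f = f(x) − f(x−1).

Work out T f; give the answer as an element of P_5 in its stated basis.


Δ f = 3x^5 + (15/2)x^4 + 10x^3 + (15/2)x^2 + 13x + 13/2
D f = 3x^5 + 10x + 1
(Δ + D) f = 6x^5 + (15/2)x^4 + 10x^3 + (15/2)x^2 + 23x + 15/2
∇ f = 3x^5 - (15/2)x^4 + 10x^3 - (15/2)x^2 + 13x - 9/2
((Δ + D) + ∇) f = 9x^5 + 20x^3 + 36x + 3

the image equals g(x) = 9x^5 + 20x^3 + 36x + 3


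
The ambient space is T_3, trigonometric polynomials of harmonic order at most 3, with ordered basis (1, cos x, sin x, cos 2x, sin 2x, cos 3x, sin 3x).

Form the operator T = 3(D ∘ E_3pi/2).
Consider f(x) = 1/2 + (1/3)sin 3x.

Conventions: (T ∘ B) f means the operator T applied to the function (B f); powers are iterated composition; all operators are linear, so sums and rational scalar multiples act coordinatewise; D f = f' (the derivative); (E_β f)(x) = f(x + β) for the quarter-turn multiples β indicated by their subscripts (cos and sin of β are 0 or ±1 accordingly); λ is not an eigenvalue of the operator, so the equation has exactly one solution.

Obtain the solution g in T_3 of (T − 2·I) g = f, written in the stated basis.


g(x) = -1/4 - (1/33)sin 3x

write g with unknown coordinates in the stated basis and equate coefficients in (T − 2·I) g = f
solving from the highest basis element down gives g = -1/4 - (1/33)sin 3x
check: T g = (3/11)sin 3x
so T g − 2·g = 1/2 + (1/3)sin 3x = f ✓


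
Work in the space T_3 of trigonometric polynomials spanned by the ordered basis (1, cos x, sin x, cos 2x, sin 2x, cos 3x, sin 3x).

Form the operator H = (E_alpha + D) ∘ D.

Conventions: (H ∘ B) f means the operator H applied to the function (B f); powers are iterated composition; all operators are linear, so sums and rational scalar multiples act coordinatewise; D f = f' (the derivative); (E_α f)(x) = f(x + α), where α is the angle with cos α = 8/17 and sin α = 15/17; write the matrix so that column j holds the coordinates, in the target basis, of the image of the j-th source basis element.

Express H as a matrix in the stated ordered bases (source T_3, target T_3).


the matrix is [[0, 0, 0, 0, 0, 0, 0]; [0, -32/17, 8/17, 0, 0, 0, 0]; [0, -8/17, -32/17, 0, 0, 0, 0]; [0, 0, 0, -1636/289, -322/289, 0, 0]; [0, 0, 0, 322/289, -1636/289, 0, 0]; [0, 0, 0, 0, 0, -42732/4913, -14664/4913]; [0, 0, 0, 0, 0, 14664/4913, -42732/4913]] (rows listed top to bottom)

image of 1: 0
image of cos x: -(32/17)cos x - (8/17)sin x
image of sin x: (8/17)cos x - (32/17)sin x
image of cos 2x: -(1636/289)cos 2x + (322/289)sin 2x
image of sin 2x: -(322/289)cos 2x - (1636/289)sin 2x
image of cos 3x: -(42732/4913)cos 3x + (14664/4913)sin 3x
image of sin 3x: -(14664/4913)cos 3x - (42732/4913)sin 3x
each image's coordinates form column j of the matrix


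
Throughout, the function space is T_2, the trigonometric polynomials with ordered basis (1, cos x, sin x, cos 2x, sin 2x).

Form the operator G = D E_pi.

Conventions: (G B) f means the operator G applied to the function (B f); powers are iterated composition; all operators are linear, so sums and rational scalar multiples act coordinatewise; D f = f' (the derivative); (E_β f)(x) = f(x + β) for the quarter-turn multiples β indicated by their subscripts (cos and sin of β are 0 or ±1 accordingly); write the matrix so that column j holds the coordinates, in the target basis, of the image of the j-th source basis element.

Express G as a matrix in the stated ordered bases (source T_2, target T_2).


image of 1: 0
image of cos x: sin x
image of sin x: -cos x
image of cos 2x: -2sin 2x
image of sin 2x: 2cos 2x
each image's coordinates form column j of the matrix

the matrix is [[0, 0, 0, 0, 0]; [0, 0, -1, 0, 0]; [0, 1, 0, 0, 0]; [0, 0, 0, 0, 2]; [0, 0, 0, -2, 0]] (rows listed top to bottom)


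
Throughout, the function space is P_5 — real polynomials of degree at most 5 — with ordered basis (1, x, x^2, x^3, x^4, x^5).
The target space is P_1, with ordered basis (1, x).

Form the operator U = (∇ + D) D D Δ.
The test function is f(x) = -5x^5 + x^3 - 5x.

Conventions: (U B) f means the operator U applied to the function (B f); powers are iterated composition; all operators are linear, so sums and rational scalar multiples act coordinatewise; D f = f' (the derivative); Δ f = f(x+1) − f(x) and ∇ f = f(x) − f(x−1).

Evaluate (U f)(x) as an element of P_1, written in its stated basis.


the image equals g(x) = -1200x - 300

Δ f = -25x^4 - 50x^3 - 47x^2 - 22x - 9
D Δ f = -100x^3 - 150x^2 - 94x - 22
D (D Δ) f = -300x^2 - 300x - 94
∇ D (D Δ) f = -600x
D D (D Δ) f = -600x - 300
(∇ + D) D (D Δ) f = -1200x - 300


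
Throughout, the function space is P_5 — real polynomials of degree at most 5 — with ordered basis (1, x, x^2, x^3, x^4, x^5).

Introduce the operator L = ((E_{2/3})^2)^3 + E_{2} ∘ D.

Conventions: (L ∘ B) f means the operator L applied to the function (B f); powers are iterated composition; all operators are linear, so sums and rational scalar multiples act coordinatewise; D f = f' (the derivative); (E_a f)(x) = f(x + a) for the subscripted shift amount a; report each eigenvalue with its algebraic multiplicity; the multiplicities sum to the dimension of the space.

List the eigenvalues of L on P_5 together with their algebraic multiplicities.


image of 1: 1
image of x: x + 5
image of x^2: x^2 + 10x + 20
image of x^3: x^3 + 15x^2 + 60x + 76
image of x^4: x^4 + 20x^3 + 120x^2 + 304x + 288
image of x^5: x^5 + 25x^4 + 200x^3 + 760x^2 + 1440x + 1104
the matrix is upper triangular; its diagonal is (1, 1, 1, 1, 1, 1)
for a triangular matrix the eigenvalues are the diagonal entries, with algebraic multiplicity their repetition count

λ = 1 (multiplicity 6)


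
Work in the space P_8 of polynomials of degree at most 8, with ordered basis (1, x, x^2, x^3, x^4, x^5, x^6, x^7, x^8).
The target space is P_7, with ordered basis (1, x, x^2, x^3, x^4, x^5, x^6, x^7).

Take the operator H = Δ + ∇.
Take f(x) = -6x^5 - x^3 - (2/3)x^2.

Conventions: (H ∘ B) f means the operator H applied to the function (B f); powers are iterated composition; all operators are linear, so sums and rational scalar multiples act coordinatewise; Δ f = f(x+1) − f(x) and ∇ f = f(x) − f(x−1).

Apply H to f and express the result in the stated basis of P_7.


Δ f = -30x^4 - 60x^3 - 63x^2 - (103/3)x - 23/3
∇ f = -30x^4 + 60x^3 - 63x^2 + (95/3)x - 19/3
(Δ + ∇) f = -60x^4 - 126x^2 - (8/3)x - 14

the image equals g(x) = -60x^4 - 126x^2 - (8/3)x - 14


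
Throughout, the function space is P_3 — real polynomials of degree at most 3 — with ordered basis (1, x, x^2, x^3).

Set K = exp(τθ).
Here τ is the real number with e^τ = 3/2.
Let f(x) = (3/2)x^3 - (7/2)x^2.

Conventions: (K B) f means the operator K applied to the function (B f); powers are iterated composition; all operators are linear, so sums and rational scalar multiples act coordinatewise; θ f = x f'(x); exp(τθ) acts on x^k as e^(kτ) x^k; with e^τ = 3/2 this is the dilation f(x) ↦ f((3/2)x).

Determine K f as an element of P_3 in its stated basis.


exp(τθ) x^k = e^(kτ) x^k; with e^τ = 3/2 this sends x^k to (3/2)^k x^k
x^2 ↦ 9/4 x^2
x^3 ↦ 27/8 x^3
applying this coordinatewise to f: exp(τθ) f = (81/16)x^3 - (63/8)x^2

the image equals g(x) = (81/16)x^3 - (63/8)x^2


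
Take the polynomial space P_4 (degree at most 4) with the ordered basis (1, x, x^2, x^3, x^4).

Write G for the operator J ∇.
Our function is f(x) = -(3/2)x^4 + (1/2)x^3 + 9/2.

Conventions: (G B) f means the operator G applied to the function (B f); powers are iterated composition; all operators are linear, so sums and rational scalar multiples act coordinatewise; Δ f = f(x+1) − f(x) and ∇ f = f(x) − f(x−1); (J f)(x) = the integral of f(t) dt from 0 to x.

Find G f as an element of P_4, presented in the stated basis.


∇ f = -6x^3 + (21/2)x^2 - (15/2)x + 2
J ∇ f = -(3/2)x^4 + (7/2)x^3 - (15/4)x^2 + 2x

g(x) = -(3/2)x^4 + (7/2)x^3 - (15/4)x^2 + 2x


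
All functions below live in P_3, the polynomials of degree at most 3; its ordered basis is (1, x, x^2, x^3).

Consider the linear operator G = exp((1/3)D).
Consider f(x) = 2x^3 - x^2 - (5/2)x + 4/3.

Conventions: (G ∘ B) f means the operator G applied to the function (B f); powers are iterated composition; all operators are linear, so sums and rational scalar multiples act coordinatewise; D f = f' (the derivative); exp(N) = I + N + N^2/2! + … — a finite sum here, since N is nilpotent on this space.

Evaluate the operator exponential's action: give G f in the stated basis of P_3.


order-1 term: 2x^2 - (2/3)x - 5/6
order-2 term: (2/3)x - 1/9
order-3 term: 2/27
the series for exp((1/3)D) f terminates at order 3
exp((1/3)D) f = 2x^3 + x^2 - (5/2)x + 25/54

the result is g(x) = 2x^3 + x^2 - (5/2)x + 25/54


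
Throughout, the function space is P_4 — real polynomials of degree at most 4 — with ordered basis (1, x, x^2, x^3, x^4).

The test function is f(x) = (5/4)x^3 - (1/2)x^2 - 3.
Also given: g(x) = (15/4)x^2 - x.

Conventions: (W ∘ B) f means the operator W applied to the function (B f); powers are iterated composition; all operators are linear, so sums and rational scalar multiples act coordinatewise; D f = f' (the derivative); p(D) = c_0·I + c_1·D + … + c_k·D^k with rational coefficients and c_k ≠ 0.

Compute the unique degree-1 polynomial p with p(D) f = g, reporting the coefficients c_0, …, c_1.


p(D) = D, i.e. c_0 = 0, c_1 = 1

D^0 f = (5/4)x^3 - (1/2)x^2 - 3
D^1 f = (15/4)x^2 - x
matching coefficients of g against c_0 f + c_1 Df + … from the top degree down determines the c_i
solution: c_0 = 0, c_1 = 1


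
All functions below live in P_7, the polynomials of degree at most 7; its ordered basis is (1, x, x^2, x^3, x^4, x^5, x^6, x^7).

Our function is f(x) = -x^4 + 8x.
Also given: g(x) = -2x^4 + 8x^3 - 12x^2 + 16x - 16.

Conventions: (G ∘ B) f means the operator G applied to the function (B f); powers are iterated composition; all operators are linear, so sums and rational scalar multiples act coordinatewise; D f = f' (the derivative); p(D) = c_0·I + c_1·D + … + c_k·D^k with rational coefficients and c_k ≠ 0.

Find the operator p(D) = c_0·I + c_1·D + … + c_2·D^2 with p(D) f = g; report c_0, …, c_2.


D^0 f = -x^4 + 8x
D^1 f = -4x^3 + 8
D^2 f = -12x^2
matching coefficients of g against c_0 f + c_1 Df + … from the top degree down determines the c_i
solution: c_0 = 2, c_1 = -2, c_2 = 1

p(D) = 2·I − 2·D + D^2, i.e. c_0 = 2, c_1 = -2, c_2 = 1


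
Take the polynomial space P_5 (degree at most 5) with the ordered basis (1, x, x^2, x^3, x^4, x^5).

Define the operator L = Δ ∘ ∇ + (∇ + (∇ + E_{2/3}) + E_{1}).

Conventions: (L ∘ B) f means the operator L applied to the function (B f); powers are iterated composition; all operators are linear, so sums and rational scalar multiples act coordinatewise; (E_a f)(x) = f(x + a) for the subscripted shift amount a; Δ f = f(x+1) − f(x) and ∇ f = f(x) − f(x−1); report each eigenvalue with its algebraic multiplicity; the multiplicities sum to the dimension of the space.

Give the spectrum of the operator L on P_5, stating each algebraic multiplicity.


image of 1: 2
image of x: 2x + 11/3
image of x^2: 2x^2 + (22/3)x + 13/9
image of x^3: 2x^3 + 11x^2 + (13/3)x + 89/27
image of x^4: 2x^4 + (44/3)x^3 + (26/3)x^2 + (356/27)x + 97/81
image of x^5: 2x^5 + (55/3)x^4 + (130/9)x^3 + (890/27)x^2 + (485/81)x + 761/243
the matrix is upper triangular; its diagonal is (2, 2, 2, 2, 2, 2)
for a triangular matrix the eigenvalues are the diagonal entries, with algebraic multiplicity their repetition count

λ = 2 (multiplicity 6)


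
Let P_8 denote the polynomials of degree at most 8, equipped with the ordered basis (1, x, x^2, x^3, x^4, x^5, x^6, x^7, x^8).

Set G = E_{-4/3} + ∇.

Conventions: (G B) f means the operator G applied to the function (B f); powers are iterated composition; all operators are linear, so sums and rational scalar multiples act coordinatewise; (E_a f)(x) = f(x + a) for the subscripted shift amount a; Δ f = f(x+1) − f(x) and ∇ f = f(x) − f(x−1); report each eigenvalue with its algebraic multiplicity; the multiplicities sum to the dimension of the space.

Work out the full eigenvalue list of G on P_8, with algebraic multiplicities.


image of 1: 1
image of x: x - 1/3
image of x^2: x^2 - (2/3)x + 7/9
image of x^3: x^3 - x^2 + (7/3)x - 37/27
image of x^4: x^4 - (4/3)x^3 + (14/3)x^2 - (148/27)x + 175/81
image of x^5: x^5 - (5/3)x^4 + (70/9)x^3 - (370/27)x^2 + (875/81)x - 781/243
image of x^6: x^6 - 2x^5 + (35/3)x^4 - (740/27)x^3 + (875/27)x^2 - (1562/81)x + 3367/729
image of x^7: x^7 - (7/3)x^6 + (49/3)x^5 - (1295/27)x^4 + (6125/81)x^3 - (5467/81)x^2 + (23569/729)x - 14197/2187
image of x^8: x^8 - (8/3)x^7 + (196/9)x^6 - (2072/27)x^5 + (12250/81)x^4 - (43736/243)x^3 + (94276/729)x^2 - (113576/2187)x + 58975/6561
the matrix is upper triangular; its diagonal is (1, 1, 1, 1, 1, 1, 1, 1, 1)
for a triangular matrix the eigenvalues are the diagonal entries, with algebraic multiplicity their repetition count

λ = 1 (multiplicity 9)


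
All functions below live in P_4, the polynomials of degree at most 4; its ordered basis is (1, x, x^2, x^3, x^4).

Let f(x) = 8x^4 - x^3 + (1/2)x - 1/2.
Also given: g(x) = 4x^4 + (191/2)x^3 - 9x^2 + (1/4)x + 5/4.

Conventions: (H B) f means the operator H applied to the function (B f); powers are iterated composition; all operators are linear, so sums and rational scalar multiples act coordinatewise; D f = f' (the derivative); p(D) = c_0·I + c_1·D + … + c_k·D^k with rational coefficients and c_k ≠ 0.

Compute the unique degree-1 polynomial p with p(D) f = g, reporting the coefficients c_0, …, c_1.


p(D) = (1/2)·I + 3·D, i.e. c_0 = 1/2, c_1 = 3

D^0 f = 8x^4 - x^3 + (1/2)x - 1/2
D^1 f = 32x^3 - 3x^2 + 1/2
matching coefficients of g against c_0 f + c_1 Df + … from the top degree down determines the c_i
solution: c_0 = 1/2, c_1 = 3


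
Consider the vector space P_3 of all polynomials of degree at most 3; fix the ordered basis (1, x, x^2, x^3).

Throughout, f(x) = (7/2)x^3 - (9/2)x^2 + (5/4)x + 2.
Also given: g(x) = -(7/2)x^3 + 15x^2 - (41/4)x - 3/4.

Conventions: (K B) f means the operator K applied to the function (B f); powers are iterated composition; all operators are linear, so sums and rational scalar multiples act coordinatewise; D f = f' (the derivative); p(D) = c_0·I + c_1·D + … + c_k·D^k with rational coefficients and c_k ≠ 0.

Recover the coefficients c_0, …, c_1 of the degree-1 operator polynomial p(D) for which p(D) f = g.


D^0 f = (7/2)x^3 - (9/2)x^2 + (5/4)x + 2
D^1 f = (21/2)x^2 - 9x + 5/4
matching coefficients of g against c_0 f + c_1 Df + … from the top degree down determines the c_i
solution: c_0 = -1, c_1 = 1

p(D) = -I + D, i.e. c_0 = -1, c_1 = 1


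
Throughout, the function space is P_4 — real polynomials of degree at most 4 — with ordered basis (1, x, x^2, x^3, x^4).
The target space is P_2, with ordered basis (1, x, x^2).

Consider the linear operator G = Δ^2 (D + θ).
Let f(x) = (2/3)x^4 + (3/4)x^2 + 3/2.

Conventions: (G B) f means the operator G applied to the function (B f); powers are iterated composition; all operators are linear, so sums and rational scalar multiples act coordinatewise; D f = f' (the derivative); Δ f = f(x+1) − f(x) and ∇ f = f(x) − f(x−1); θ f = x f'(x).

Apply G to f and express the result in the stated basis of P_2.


D f = (8/3)x^3 + (3/2)x
θ f = (8/3)x^4 + (3/2)x^2
(D + θ) f = (8/3)x^4 + (8/3)x^3 + (3/2)x^2 + (3/2)x
Δ (D + θ) f = (32/3)x^3 + 24x^2 + (65/3)x + 25/3
Δ Δ (D + θ) f = 32x^2 + 80x + 169/3

g(x) = 32x^2 + 80x + 169/3


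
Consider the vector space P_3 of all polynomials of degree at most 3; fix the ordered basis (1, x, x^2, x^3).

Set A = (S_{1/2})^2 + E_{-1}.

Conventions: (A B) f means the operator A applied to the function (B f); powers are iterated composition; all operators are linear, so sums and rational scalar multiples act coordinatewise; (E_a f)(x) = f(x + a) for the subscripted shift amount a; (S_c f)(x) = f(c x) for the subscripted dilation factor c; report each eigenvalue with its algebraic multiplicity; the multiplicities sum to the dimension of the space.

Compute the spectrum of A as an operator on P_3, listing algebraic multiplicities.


λ = 65/64 (multiplicity 1), λ = 17/16 (multiplicity 1), λ = 5/4 (multiplicity 1), λ = 2 (multiplicity 1)

image of 1: 2
image of x: (5/4)x - 1
image of x^2: (17/16)x^2 - 2x + 1
image of x^3: (65/64)x^3 - 3x^2 + 3x - 1
the matrix is upper triangular; its diagonal is (2, 5/4, 17/16, 65/64)
for a triangular matrix the eigenvalues are the diagonal entries, with algebraic multiplicity their repetition count
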